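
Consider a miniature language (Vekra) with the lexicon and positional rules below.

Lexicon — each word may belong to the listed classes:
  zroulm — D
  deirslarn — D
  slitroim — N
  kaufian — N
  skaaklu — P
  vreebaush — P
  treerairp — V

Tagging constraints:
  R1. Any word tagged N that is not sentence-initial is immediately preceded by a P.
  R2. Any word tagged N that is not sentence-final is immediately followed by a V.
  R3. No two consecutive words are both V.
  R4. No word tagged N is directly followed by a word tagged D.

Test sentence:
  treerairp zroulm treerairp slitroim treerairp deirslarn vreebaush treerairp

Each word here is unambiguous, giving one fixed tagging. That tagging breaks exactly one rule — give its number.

Fixed tagging: V D V N V D P V.
Checking each rule: R1 fail, R2 pass, R3 pass, R4 pass.
Only rule 1 fails.

1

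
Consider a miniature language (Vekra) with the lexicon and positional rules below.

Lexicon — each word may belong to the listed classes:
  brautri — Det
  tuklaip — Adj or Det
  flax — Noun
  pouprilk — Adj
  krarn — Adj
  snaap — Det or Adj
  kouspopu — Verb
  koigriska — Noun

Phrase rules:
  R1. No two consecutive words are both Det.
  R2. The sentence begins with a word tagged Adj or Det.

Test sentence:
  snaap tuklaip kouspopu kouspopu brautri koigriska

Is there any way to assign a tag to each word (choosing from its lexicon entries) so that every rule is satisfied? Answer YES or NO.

Candidates per position — 1:snaap {Det,Adj}; 2:tuklaip {Adj,Det}; 3:kouspopu {Verb}; 4:kouspopu {Verb}; 5:brautri {Det}; 6:koigriska {Noun}.
One satisfying assignment: Adj Det Verb Verb Det Noun.
Verifying each rule — rule 1 holds; rule 2 holds.

YES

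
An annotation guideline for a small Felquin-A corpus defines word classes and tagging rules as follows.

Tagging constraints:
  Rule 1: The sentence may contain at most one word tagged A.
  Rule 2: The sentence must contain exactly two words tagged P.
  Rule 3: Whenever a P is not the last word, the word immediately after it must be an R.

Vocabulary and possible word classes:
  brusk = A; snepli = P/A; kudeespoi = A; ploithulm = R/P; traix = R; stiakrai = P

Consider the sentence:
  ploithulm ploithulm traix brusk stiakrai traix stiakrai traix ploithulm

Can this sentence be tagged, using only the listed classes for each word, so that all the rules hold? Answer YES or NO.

Candidates per position — 1:ploithulm {R,P}; 2:ploithulm {R,P}; 3:traix {R}; 4:brusk {A}; 5:stiakrai {P}; 6:traix {R}; 7:stiakrai {P}; 8:traix {R}; 9:ploithulm {R,P}.
One satisfying assignment: R R R A P R P R R.
Checking: rule 1 holds; rule 2 holds; rule 3 holds.

YES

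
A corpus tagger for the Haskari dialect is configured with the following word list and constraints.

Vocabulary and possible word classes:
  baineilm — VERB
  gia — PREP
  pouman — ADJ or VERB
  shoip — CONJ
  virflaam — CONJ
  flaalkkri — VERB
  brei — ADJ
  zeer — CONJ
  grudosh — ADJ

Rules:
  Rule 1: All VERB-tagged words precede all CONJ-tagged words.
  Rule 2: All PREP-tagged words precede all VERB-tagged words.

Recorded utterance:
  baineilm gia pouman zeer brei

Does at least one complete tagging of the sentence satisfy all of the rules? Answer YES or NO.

NO

Candidates per position — 1:baineilm {VERB}; 2:gia {PREP}; 3:pouman {ADJ,VERB}; 4:zeer {CONJ}; 5:brei {ADJ}.
Rule 2 cannot be satisfied by any choice of tags from the lexicon.
So there is no consistent tagging.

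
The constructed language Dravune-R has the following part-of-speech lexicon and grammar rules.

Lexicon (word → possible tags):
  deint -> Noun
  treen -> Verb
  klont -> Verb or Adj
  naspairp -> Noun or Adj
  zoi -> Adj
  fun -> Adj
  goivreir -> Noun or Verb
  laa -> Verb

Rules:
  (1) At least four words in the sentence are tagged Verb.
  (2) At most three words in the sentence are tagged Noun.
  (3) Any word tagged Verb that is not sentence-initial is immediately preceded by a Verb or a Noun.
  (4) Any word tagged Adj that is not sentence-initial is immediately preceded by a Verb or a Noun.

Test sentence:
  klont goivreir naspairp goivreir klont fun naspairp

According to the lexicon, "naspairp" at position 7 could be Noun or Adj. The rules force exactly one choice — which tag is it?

Noun

Candidates per position — 1:klont {Verb,Adj}; 2:goivreir {Noun,Verb}; 3:naspairp {Noun,Adj}; 4:goivreir {Noun,Verb}; 5:klont {Verb,Adj}; 6:fun {Adj}; 7:naspairp {Noun,Adj}.
Word 1 cannot be Adj — rule 1 would then fail for every completion. It is Verb.
Word 2 cannot be Noun — rule 1 would then fail for every completion. It is Verb.
Word 4 cannot be Noun — rule 1 would then fail for every completion. It is Verb.
Word 5 cannot be Adj — rule 1 would then fail for every completion. It is Verb.
Word 7 cannot be Adj — rule 4 would then fail for every completion. It is Noun.
Word 3 cannot be Adj — rule 3 would then fail for every completion. It is Noun.
The unique satisfying tagging is: Verb Verb Noun Verb Verb Adj Noun.
Rule-by-rule: rule 1 ✓; rule 2 ✓; rule 3 ✓; rule 4 ✓.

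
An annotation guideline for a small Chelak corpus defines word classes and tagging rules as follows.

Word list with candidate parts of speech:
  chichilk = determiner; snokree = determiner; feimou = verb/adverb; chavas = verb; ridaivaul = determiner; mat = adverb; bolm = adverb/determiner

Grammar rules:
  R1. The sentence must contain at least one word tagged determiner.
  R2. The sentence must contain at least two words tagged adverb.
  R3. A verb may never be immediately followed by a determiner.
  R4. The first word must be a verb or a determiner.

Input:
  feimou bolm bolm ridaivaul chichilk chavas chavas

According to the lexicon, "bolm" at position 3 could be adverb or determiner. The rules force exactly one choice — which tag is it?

Candidates per position — 1:feimou {verb,adverb}; 2:bolm {adverb,determiner}; 3:bolm {adverb,determiner}; 4:ridaivaul {determiner}; 5:chichilk {determiner}; 6:chavas {verb}; 7:chavas {verb}.
Word 1 cannot be adverb — rule 4 would then fail for every completion. It is verb.
Word 2 cannot be determiner — rule 2 would then fail for every completion. It is adverb.
Word 3 cannot be determiner — rule 2 would then fail for every completion. It is adverb.
The only consistent sequence is: verb adverb adverb determiner determiner verb verb.
Rule-by-rule: rule 1 ok; rule 2 ok; rule 3 ok; rule 4 ok.

adverb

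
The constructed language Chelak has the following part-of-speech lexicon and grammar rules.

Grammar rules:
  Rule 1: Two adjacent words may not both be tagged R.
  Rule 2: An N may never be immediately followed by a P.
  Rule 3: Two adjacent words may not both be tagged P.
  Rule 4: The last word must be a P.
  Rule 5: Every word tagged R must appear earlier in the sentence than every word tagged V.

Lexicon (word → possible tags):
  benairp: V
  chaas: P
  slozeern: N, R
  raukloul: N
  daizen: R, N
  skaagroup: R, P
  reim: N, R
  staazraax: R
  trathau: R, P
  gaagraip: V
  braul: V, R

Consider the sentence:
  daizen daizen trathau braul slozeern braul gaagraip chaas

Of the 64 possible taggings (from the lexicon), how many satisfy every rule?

5

Candidates per position — 1:daizen {R,N}; 2:daizen {R,N}; 3:trathau {R,P}; 4:braul {V,R}; 5:slozeern {N,R}; 6:braul {V,R}; 7:gaagraip {V}; 8:chaas {P}.
There are 64 candidate sequences in total.
The sequences that satisfy every rule: R N R V N V V P; N R P V N V V P; N R P R N V V P; N R P R N R V P; N N R V N V V P.
Count = 5.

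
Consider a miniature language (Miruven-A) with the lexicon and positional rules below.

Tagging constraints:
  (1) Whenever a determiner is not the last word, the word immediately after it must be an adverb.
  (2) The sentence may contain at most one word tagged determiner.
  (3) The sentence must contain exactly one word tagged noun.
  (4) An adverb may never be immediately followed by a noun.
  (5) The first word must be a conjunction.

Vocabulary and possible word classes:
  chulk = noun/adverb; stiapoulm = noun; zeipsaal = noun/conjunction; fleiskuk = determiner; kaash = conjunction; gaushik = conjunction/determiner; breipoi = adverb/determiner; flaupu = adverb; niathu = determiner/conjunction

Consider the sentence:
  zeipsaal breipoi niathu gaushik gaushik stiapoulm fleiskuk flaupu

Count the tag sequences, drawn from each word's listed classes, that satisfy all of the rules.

Candidates per position — 1:zeipsaal {noun,conjunction}; 2:breipoi {adverb,determiner}; 3:niathu {determiner,conjunction}; 4:gaushik {conjunction,determiner}; 5:gaushik {conjunction,determiner}; 6:stiapoulm {noun}; 7:fleiskuk {determiner}; 8:flaupu {adverb}.
There are 32 candidate sequences in total.
The sequences that satisfy every rule: conjunction adverb conjunction conjunction conjunction noun determiner adverb.
Count = 1.

1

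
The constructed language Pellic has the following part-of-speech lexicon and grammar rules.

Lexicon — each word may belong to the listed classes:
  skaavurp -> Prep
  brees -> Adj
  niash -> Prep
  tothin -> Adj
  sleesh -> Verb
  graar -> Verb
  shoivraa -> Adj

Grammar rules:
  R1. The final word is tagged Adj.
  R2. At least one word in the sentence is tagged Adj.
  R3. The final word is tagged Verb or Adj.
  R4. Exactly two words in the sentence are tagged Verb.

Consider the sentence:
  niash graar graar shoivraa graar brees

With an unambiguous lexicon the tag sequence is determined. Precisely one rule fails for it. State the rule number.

Fixed tagging: Prep Verb Verb Adj Verb Adj.
Applying the rules: R1 ✓, R2 ✓, R3 ✓, R4 ✗.
Only rule 4 fails.

4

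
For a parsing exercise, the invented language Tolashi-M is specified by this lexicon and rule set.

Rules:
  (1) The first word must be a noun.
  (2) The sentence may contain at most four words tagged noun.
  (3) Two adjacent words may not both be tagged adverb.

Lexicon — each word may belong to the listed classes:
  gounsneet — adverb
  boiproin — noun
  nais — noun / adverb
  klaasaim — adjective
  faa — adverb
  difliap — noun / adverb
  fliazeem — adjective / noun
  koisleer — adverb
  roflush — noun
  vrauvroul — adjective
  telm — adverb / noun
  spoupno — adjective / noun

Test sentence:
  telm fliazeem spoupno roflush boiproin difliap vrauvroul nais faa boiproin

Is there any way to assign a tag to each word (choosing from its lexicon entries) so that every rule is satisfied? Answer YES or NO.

NO

Candidates per position — 1:telm {adverb,noun}; 2:fliazeem {adjective,noun}; 3:spoupno {adjective,noun}; 4:roflush {noun}; 5:boiproin {noun}; 6:difliap {noun,adverb}; 7:vrauvroul {adjective}; 8:nais {noun,adverb}; 9:faa {adverb}; 10:boiproin {noun}.
Every candidate sequence violates at least one rule; no consistent tagging exists.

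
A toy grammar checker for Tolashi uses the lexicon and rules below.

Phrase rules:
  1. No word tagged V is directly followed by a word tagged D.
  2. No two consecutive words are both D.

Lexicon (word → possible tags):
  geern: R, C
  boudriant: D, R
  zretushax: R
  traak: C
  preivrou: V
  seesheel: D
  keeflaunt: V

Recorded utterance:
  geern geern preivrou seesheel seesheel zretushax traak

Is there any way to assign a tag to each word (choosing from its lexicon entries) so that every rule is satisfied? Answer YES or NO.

NO

Candidates per position — 1:geern {R,C}; 2:geern {R,C}; 3:preivrou {V}; 4:seesheel {D}; 5:seesheel {D}; 6:zretushax {R}; 7:traak {C}.
Rule 1 cannot be satisfied by any choice of tags from the lexicon.
So there is no consistent tagging.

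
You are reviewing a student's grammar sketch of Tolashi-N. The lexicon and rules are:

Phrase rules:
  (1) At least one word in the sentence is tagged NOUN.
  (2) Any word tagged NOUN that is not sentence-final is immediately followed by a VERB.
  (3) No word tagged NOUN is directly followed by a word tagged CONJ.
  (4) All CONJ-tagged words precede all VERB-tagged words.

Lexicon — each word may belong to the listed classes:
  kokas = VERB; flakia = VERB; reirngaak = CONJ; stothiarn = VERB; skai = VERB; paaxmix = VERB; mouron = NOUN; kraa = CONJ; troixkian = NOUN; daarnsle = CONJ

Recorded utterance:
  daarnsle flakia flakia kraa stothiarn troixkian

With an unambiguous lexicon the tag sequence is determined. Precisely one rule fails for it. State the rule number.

4

Fixed tagging: CONJ VERB VERB CONJ VERB NOUN.
Applying the rules: R1 pass, R2 pass, R3 pass, R4 fail.
Only rule 4 fails.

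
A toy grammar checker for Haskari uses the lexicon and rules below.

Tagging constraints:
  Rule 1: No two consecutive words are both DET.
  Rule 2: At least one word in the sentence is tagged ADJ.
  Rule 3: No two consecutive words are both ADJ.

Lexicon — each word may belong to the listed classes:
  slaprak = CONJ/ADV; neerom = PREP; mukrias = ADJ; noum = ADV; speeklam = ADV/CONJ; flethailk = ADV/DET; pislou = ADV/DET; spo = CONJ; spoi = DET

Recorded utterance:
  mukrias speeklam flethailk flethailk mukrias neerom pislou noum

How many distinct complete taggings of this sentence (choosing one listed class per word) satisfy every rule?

12

Candidates per position — 1:mukrias {ADJ}; 2:speeklam {ADV,CONJ}; 3:flethailk {ADV,DET}; 4:flethailk {ADV,DET}; 5:mukrias {ADJ}; 6:neerom {PREP}; 7:pislou {ADV,DET}; 8:noum {ADV}.
There are 16 candidate sequences in total.
Checking each against the rules leaves 12 sequences.
Count = 12.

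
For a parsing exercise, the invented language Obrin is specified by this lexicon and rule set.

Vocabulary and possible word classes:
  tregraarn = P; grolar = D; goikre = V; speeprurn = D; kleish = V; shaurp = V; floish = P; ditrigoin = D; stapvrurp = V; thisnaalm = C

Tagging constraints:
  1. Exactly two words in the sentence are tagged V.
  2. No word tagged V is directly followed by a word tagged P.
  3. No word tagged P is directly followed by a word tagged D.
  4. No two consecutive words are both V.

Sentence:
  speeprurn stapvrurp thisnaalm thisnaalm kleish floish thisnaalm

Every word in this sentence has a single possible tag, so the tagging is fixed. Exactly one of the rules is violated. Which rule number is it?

Fixed tagging: D V C C V P C.
Checking each rule: R1 ok, R2 fails, R3 ok, R4 ok.
Only rule 2 fails.

2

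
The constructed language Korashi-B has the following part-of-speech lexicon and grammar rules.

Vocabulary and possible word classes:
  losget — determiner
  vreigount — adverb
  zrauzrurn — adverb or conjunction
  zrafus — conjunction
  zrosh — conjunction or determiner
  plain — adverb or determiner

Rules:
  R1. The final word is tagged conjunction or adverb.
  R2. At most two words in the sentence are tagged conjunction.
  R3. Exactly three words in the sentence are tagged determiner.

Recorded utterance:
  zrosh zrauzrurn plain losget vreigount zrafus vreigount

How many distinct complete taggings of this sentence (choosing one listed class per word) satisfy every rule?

Candidates per position — 1:zrosh {conjunction,determiner}; 2:zrauzrurn {adverb,conjunction}; 3:plain {adverb,determiner}; 4:losget {determiner}; 5:vreigount {adverb}; 6:zrafus {conjunction}; 7:vreigount {adverb}.
There are 8 candidate sequences in total.
The sequences that satisfy every rule: determiner adverb determiner determiner adverb conjunction adverb; determiner conjunction determiner determiner adverb conjunction adverb.
Count = 2.

2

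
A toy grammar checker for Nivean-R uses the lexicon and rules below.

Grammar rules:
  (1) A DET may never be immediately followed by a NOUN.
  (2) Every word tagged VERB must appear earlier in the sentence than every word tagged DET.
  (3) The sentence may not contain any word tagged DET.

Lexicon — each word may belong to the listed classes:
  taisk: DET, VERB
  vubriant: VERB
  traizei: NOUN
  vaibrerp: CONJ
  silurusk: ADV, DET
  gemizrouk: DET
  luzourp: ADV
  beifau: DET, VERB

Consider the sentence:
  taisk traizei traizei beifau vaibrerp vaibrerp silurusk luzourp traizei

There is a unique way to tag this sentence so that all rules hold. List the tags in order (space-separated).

Candidates per position — 1:taisk {DET,VERB}; 2:traizei {NOUN}; 3:traizei {NOUN}; 4:beifau {DET,VERB}; 5:vaibrerp {CONJ}; 6:vaibrerp {CONJ}; 7:silurusk {ADV,DET}; 8:luzourp {ADV}; 9:traizei {NOUN}.
Position 1: DET is ruled out by rule 1; that leaves VERB.
Position 4: DET is ruled out by rule 3; that leaves VERB.
Position 7: DET is ruled out by rule 3; that leaves ADV.
The unique satisfying tagging is: VERB NOUN NOUN VERB CONJ CONJ ADV ADV NOUN.
Check: rule 1 holds; rule 2 holds; rule 3 holds.

VERB NOUN NOUN VERB CONJ CONJ ADV ADV NOUN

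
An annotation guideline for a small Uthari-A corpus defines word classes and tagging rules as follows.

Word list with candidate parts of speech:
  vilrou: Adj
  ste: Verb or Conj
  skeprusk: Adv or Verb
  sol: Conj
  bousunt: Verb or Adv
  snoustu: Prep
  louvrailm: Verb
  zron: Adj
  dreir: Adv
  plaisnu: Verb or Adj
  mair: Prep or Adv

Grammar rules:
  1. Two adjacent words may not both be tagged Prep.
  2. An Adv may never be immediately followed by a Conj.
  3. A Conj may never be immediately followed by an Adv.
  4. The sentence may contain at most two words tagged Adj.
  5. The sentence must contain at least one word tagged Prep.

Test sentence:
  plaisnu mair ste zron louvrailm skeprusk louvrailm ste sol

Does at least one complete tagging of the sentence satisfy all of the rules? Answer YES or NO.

Candidates per position — 1:plaisnu {Verb,Adj}; 2:mair {Prep,Adv}; 3:ste {Verb,Conj}; 4:zron {Adj}; 5:louvrailm {Verb}; 6:skeprusk {Adv,Verb}; 7:louvrailm {Verb}; 8:ste {Verb,Conj}; 9:sol {Conj}.
One satisfying assignment: Adj Prep Conj Adj Verb Verb Verb Verb Conj.
Checking: rule 1 ok; rule 2 ok; rule 3 ok; rule 4 ok; rule 5 ok.

YES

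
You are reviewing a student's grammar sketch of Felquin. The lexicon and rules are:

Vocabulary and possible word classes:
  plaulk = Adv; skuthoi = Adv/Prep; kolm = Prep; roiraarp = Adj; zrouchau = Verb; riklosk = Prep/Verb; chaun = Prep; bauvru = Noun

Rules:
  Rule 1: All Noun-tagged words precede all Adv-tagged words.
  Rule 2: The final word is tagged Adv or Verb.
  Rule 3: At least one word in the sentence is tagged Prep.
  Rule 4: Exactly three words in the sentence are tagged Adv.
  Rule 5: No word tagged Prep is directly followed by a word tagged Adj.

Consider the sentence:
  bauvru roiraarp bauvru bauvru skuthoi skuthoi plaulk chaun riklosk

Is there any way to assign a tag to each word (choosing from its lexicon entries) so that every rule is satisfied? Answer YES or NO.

Candidates per position — 1:bauvru {Noun}; 2:roiraarp {Adj}; 3:bauvru {Noun}; 4:bauvru {Noun}; 5:skuthoi {Adv,Prep}; 6:skuthoi {Adv,Prep}; 7:plaulk {Adv}; 8:chaun {Prep}; 9:riklosk {Prep,Verb}.
One satisfying assignment: Noun Adj Noun Noun Adv Adv Adv Prep Verb.
Verifying each rule — rule 1 holds; rule 2 holds; rule 3 holds; rule 4 holds; rule 5 holds.

YES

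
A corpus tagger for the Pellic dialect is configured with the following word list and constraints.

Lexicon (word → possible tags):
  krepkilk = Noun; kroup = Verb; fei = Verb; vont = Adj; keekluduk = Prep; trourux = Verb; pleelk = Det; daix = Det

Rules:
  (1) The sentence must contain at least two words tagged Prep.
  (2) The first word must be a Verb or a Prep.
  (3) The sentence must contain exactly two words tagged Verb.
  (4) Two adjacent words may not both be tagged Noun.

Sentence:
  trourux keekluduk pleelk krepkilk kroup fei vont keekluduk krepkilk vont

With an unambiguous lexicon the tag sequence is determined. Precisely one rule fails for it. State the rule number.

3

Fixed tagging: Verb Prep Det Noun Verb Verb Adj Prep Noun Adj.
Applying the rules: R1 ✓, R2 ✓, R3 ✗, R4 ✓.
Only rule 3 fails.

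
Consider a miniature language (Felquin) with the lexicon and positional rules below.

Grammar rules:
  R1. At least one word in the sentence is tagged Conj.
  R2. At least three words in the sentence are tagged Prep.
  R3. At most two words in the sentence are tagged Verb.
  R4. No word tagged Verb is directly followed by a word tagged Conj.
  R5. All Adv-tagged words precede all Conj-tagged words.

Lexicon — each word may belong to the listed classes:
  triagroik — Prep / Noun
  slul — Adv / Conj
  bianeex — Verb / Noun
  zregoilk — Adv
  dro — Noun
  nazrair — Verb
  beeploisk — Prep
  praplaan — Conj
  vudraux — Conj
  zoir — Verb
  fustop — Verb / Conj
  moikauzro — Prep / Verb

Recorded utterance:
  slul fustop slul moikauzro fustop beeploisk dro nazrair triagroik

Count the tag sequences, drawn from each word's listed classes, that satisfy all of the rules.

5

Candidates per position — 1:slul {Adv,Conj}; 2:fustop {Verb,Conj}; 3:slul {Adv,Conj}; 4:moikauzro {Prep,Verb}; 5:fustop {Verb,Conj}; 6:beeploisk {Prep}; 7:dro {Noun}; 8:nazrair {Verb}; 9:triagroik {Prep,Noun}.
There are 64 candidate sequences in total.
The sequences that satisfy every rule: Adv Verb Adv Prep Conj Prep Noun Verb Prep; Adv Conj Conj Prep Verb Prep Noun Verb Prep; Adv Conj Conj Prep Conj Prep Noun Verb Prep; Conj Conj Conj Prep Verb Prep Noun Verb Prep; Conj Conj Conj Prep Conj Prep Noun Verb Prep.
Count = 5.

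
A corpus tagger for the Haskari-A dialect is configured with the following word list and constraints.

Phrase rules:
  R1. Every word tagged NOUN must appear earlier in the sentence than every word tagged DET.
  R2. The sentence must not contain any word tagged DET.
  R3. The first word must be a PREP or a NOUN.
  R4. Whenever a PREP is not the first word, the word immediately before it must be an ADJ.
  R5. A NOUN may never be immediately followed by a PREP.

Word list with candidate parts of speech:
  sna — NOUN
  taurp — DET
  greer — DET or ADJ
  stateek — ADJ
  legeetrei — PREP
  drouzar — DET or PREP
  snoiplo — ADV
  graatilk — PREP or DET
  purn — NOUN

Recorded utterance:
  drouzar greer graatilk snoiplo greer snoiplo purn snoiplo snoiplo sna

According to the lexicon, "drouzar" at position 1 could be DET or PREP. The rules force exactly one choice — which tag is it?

PREP

Candidates per position — 1:drouzar {DET,PREP}; 2:greer {DET,ADJ}; 3:graatilk {PREP,DET}; 4:snoiplo {ADV}; 5:greer {DET,ADJ}; 6:snoiplo {ADV}; 7:purn {NOUN}; 8:snoiplo {ADV}; 9:snoiplo {ADV}; 10:sna {NOUN}.
Word 1 cannot be DET — rule 1 would then fail for every completion. It is PREP.
Word 2 cannot be DET — rule 1 would then fail for every completion. It is ADJ.
Word 3 cannot be DET — rule 1 would then fail for every completion. It is PREP.
Word 5 cannot be DET — rule 1 would then fail for every completion. It is ADJ.
That leaves exactly one tagging: PREP ADJ PREP ADV ADJ ADV NOUN ADV ADV NOUN.
Verifying each rule — rule 1 ✓; rule 2 ✓; rule 3 ✓; rule 4 ✓; rule 5 ✓.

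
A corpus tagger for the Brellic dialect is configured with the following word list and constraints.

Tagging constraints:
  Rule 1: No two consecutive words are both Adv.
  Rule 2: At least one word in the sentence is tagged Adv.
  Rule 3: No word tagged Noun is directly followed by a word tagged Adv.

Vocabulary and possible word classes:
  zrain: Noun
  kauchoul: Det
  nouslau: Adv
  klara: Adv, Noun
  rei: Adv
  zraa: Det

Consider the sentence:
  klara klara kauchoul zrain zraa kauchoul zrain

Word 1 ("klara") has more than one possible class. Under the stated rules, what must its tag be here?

Candidates per position — 1:klara {Adv,Noun}; 2:klara {Adv,Noun}; 3:kauchoul {Det}; 4:zrain {Noun}; 5:zraa {Det}; 6:kauchoul {Det}; 7:zrain {Noun}.
Position 1: the remaining choice is settled jointly with positions 2 — only Adv at position 1 is part of a tagging that satisfies every rule.
So the tagging must be: Adv Noun Det Noun Det Det Noun.
Check: rule 1 ok; rule 2 ok; rule 3 ok.

Adv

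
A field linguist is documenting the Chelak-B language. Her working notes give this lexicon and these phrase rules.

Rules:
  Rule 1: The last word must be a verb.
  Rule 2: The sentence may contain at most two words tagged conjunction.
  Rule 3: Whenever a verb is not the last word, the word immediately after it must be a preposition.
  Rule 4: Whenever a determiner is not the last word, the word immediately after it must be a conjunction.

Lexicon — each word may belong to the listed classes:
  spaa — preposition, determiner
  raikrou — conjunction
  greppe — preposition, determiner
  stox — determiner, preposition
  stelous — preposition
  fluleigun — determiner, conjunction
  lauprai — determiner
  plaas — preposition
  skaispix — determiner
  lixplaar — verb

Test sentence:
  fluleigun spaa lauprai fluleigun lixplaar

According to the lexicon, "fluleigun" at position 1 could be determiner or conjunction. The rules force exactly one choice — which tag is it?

conjunction

Candidates per position — 1:fluleigun {determiner,conjunction}; 2:spaa {preposition,determiner}; 3:lauprai {determiner}; 4:fluleigun {determiner,conjunction}; 5:lixplaar {verb}.
Word 1 cannot be determiner — rule 4 would then fail for every completion. It is conjunction.
Word 2 cannot be determiner — rule 4 would then fail for every completion. It is preposition.
Word 4 cannot be determiner — rule 4 would then fail for every completion. It is conjunction.
The unique satisfying tagging is: conjunction preposition determiner conjunction verb.
Rule-by-rule: rule 1 holds; rule 2 holds; rule 3 holds; rule 4 holds.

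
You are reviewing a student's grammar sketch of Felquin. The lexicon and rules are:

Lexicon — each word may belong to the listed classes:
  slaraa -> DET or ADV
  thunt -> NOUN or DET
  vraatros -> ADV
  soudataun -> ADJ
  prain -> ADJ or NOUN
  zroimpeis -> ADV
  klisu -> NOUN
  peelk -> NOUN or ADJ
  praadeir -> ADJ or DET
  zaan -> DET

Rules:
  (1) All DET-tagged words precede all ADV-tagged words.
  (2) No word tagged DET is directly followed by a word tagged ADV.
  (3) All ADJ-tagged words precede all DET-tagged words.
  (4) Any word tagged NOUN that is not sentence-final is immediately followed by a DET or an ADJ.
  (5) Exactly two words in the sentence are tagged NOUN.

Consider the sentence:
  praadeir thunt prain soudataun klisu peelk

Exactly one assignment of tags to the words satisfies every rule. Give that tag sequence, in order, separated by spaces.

Candidates per position — 1:praadeir {ADJ,DET}; 2:thunt {NOUN,DET}; 3:prain {ADJ,NOUN}; 4:soudataun {ADJ}; 5:klisu {NOUN}; 6:peelk {NOUN,ADJ}.
Position 1: DET is ruled out by rule 3; that leaves ADJ.
Position 2: DET is ruled out by rule 3; that leaves NOUN.
Position 3: NOUN is ruled out by rule 4; that leaves ADJ.
Position 6: NOUN is ruled out by rule 4; that leaves ADJ.
The only consistent sequence is: ADJ NOUN ADJ ADJ NOUN ADJ.
Check: rule 1 satisfied; rule 2 satisfied; rule 3 satisfied; rule 4 satisfied; rule 5 satisfied.

ADJ NOUN ADJ ADJ NOUN ADJ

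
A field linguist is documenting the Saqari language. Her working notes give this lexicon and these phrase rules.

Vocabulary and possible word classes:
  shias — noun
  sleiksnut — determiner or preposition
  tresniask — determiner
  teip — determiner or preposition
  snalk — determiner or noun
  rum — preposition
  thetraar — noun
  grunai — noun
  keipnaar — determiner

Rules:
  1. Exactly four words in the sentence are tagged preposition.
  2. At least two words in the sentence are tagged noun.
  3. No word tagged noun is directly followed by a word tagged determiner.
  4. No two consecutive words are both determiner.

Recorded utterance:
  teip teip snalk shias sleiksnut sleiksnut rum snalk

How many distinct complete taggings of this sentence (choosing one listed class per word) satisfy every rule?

8

Candidates per position — 1:teip {determiner,preposition}; 2:teip {determiner,preposition}; 3:snalk {determiner,noun}; 4:shias {noun}; 5:sleiksnut {determiner,preposition}; 6:sleiksnut {determiner,preposition}; 7:rum {preposition}; 8:snalk {determiner,noun}.
There are 64 candidate sequences in total.
Checking each against the rules leaves 8 sequences.
Count = 8.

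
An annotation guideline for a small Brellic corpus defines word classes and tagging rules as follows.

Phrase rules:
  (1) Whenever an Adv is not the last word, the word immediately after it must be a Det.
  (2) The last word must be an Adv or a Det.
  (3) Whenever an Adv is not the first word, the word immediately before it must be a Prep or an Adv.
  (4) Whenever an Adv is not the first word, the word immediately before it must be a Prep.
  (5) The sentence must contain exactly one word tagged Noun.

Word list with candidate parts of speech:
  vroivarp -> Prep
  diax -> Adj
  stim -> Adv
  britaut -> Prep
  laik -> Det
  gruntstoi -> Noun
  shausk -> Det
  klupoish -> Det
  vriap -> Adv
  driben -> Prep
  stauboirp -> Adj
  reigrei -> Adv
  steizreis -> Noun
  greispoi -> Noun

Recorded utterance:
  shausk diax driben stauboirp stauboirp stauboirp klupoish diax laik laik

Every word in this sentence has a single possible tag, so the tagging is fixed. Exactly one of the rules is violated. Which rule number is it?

5

Fixed tagging: Det Adj Prep Adj Adj Adj Det Adj Det Det.
Rule check: R1 pass, R2 pass, R3 pass, R4 pass, R5 fail.
Only rule 5 fails.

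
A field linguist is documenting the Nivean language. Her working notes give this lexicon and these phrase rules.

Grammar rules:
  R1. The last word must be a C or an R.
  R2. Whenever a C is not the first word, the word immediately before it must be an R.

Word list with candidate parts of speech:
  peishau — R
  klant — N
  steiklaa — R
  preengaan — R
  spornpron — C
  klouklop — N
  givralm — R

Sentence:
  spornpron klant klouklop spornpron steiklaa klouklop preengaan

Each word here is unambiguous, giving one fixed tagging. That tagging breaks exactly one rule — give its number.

Fixed tagging: C N N C R N R.
Rule check: R1 ✓, R2 ✗.
Only rule 2 fails.

2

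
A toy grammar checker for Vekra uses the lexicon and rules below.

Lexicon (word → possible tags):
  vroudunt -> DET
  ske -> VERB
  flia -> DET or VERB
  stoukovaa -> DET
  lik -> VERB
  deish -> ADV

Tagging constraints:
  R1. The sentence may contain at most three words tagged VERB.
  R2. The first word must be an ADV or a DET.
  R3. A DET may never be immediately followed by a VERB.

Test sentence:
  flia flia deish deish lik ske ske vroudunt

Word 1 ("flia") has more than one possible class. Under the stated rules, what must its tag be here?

DET

Candidates per position — 1:flia {DET,VERB}; 2:flia {DET,VERB}; 3:deish {ADV}; 4:deish {ADV}; 5:lik {VERB}; 6:ske {VERB}; 7:ske {VERB}; 8:vroudunt {DET}.
At position 1, choosing VERB makes rule 1 impossible to satisfy; hence DET.
At position 2, choosing VERB makes rule 1 impossible to satisfy; hence DET.
That leaves exactly one tagging: DET DET ADV ADV VERB VERB VERB DET.
Check: rule 1 ok; rule 2 ok; rule 3 ok.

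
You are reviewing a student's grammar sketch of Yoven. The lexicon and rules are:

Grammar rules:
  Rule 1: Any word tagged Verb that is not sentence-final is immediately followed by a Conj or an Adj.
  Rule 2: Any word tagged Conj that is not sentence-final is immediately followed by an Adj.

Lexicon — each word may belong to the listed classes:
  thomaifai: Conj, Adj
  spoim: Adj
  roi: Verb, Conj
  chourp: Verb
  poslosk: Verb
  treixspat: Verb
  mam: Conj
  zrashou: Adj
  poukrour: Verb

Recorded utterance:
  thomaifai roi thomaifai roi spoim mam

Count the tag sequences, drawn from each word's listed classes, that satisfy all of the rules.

Candidates per position — 1:thomaifai {Conj,Adj}; 2:roi {Verb,Conj}; 3:thomaifai {Conj,Adj}; 4:roi {Verb,Conj}; 5:spoim {Adj}; 6:mam {Conj}.
There are 16 candidate sequences in total.
The sequences that satisfy every rule: Adj Verb Adj Verb Adj Conj; Adj Verb Adj Conj Adj Conj; Adj Conj Adj Verb Adj Conj; Adj Conj Adj Conj Adj Conj.
Count = 4.

4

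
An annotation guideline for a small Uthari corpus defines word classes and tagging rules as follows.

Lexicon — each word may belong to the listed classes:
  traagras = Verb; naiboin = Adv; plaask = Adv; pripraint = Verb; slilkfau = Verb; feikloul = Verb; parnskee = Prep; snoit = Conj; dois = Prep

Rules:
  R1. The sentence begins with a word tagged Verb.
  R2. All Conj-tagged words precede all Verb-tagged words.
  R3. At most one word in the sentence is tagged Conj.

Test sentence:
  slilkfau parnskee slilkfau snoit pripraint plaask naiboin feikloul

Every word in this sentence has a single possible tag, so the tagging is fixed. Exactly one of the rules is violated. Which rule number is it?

2

Fixed tagging: Verb Prep Verb Conj Verb Adv Adv Verb.
Checking each rule: R1 pass, R2 fail, R3 pass.
Only rule 2 fails.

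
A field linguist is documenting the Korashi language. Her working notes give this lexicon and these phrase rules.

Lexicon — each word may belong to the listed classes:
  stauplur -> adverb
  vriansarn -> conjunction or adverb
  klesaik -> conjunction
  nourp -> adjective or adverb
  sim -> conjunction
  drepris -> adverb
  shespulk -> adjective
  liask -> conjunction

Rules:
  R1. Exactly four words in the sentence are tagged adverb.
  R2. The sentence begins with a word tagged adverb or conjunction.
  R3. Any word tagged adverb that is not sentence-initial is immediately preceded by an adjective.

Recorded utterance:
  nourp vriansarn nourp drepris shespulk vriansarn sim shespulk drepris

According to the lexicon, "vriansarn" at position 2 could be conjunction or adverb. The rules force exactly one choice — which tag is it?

Candidates per position — 1:nourp {adjective,adverb}; 2:vriansarn {conjunction,adverb}; 3:nourp {adjective,adverb}; 4:drepris {adverb}; 5:shespulk {adjective}; 6:vriansarn {conjunction,adverb}; 7:sim {conjunction}; 8:shespulk {adjective}; 9:drepris {adverb}.
At position 1, choosing adjective makes rule 2 impossible to satisfy; hence adverb.
At position 2, choosing adverb makes rule 3 impossible to satisfy; hence conjunction.
At position 3, choosing adverb makes rule 3 impossible to satisfy; hence adjective.
At position 6, choosing conjunction makes rule 1 impossible to satisfy; hence adverb.
The only consistent sequence is: adverb conjunction adjective adverb adjective adverb conjunction adjective adverb.
Rule-by-rule: rule 1 ok; rule 2 ok; rule 3 ok.

conjunction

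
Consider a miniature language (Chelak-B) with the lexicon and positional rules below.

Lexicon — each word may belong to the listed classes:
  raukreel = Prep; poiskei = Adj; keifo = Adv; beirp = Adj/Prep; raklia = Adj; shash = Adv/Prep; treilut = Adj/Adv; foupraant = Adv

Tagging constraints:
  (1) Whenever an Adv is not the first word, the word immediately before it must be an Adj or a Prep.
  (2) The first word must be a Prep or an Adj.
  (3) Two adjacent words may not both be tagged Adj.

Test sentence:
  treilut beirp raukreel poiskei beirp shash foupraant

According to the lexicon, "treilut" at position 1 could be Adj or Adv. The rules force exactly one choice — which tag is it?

Candidates per position — 1:treilut {Adj,Adv}; 2:beirp {Adj,Prep}; 3:raukreel {Prep}; 4:poiskei {Adj}; 5:beirp {Adj,Prep}; 6:shash {Adv,Prep}; 7:foupraant {Adv}.
Position 1: Adv is ruled out by rule 2; that leaves Adj.
Position 2: Adj is ruled out by rule 3; that leaves Prep.
Position 5: Adj is ruled out by rule 3; that leaves Prep.
Position 6: Adv is ruled out by rule 1; that leaves Prep.
So the tagging must be: Adj Prep Prep Adj Prep Prep Adv.
Verifying each rule — rule 1 ok; rule 2 ok; rule 3 ok.

Adj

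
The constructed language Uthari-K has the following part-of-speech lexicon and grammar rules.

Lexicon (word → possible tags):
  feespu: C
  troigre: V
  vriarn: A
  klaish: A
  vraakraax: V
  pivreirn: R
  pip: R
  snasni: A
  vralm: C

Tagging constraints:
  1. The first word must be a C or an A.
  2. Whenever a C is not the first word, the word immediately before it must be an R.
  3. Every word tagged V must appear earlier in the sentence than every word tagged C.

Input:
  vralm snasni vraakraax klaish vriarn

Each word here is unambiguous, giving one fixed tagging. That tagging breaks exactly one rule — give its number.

Fixed tagging: C A V A A.
Applying the rules: R1 ok, R2 ok, R3 fails.
Only rule 3 fails.

3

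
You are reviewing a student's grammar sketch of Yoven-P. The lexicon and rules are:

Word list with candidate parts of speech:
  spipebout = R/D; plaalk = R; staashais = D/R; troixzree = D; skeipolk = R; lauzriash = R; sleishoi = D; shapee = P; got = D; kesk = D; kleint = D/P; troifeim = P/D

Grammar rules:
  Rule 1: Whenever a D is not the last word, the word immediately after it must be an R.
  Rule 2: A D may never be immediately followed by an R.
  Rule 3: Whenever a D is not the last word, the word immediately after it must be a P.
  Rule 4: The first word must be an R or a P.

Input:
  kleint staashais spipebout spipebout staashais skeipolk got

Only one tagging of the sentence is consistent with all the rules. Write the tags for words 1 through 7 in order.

Candidates per position — 1:kleint {D,P}; 2:staashais {D,R}; 3:spipebout {R,D}; 4:spipebout {R,D}; 5:staashais {D,R}; 6:skeipolk {R}; 7:got {D}.
If word 1 were D, no tagging could satisfy rule 2; so word 1 is P.
If word 2 were D, no tagging could satisfy rule 2; so word 2 is R.
If word 3 were D, no tagging could satisfy rule 2; so word 3 is R.
If word 4 were D, no tagging could satisfy rule 2; so word 4 is R.
If word 5 were D, no tagging could satisfy rule 2; so word 5 is R.
So the tagging must be: P R R R R R D.
Checking: rule 1 ok; rule 2 ok; rule 3 ok; rule 4 ok.

P R R R R R D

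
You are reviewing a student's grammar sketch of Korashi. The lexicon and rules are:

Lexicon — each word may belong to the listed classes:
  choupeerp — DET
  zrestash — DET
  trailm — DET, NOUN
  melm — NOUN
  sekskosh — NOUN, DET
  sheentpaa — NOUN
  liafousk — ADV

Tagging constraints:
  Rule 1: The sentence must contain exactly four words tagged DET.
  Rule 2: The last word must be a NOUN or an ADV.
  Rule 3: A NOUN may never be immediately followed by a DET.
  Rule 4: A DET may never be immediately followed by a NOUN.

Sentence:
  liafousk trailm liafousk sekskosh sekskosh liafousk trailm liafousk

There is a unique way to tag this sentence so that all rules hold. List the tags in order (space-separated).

Candidates per position — 1:liafousk {ADV}; 2:trailm {DET,NOUN}; 3:liafousk {ADV}; 4:sekskosh {NOUN,DET}; 5:sekskosh {NOUN,DET}; 6:liafousk {ADV}; 7:trailm {DET,NOUN}; 8:liafousk {ADV}.
If word 2 were NOUN, no tagging could satisfy rule 1; so word 2 is DET.
If word 4 were NOUN, no tagging could satisfy rule 1; so word 4 is DET.
If word 5 were NOUN, no tagging could satisfy rule 1; so word 5 is DET.
If word 7 were NOUN, no tagging could satisfy rule 1; so word 7 is DET.
So the tagging must be: ADV DET ADV DET DET ADV DET ADV.
Verifying each rule — rule 1 holds; rule 2 holds; rule 3 holds; rule 4 holds.

ADV DET ADV DET DET ADV DET ADV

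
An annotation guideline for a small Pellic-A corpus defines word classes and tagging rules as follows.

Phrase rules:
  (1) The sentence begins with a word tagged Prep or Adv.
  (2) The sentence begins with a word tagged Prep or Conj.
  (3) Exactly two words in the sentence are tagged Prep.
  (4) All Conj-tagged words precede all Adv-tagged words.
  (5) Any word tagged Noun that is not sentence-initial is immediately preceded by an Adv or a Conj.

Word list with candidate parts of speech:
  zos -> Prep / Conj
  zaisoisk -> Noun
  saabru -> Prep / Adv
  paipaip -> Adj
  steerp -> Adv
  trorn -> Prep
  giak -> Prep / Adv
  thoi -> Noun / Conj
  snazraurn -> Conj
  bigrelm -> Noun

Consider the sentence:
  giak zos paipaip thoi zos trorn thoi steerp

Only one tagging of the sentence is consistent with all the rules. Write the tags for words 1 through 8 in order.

Prep Conj Adj Conj Conj Prep Conj Adv

Candidates per position — 1:giak {Prep,Adv}; 2:zos {Prep,Conj}; 3:paipaip {Adj}; 4:thoi {Noun,Conj}; 5:zos {Prep,Conj}; 6:trorn {Prep}; 7:thoi {Noun,Conj}; 8:steerp {Adv}.
At position 1, choosing Adv makes rule 2 impossible to satisfy; hence Prep.
At position 2, choosing Prep makes rule 3 impossible to satisfy; hence Conj.
At position 4, choosing Noun makes rule 5 impossible to satisfy; hence Conj.
At position 5, choosing Prep makes rule 3 impossible to satisfy; hence Conj.
At position 7, choosing Noun makes rule 5 impossible to satisfy; hence Conj.
So the tagging must be: Prep Conj Adj Conj Conj Prep Conj Adv.
Checking: rule 1 ✓; rule 2 ✓; rule 3 ✓; rule 4 ✓; rule 5 ✓.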